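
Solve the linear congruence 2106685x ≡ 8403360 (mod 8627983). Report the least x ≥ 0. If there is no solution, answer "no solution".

First find gcd(2106685, 8627983):
8627983 = 4*2106685 + 201243
2106685 = 10*201243 + 94255
201243 = 2*94255 + 12733
94255 = 7*12733 + 5124
12733 = 2*5124 + 2485
5124 = 2*2485 + 154
2485 = 16*154 + 21
154 = 7*21 + 7
21 = 3*7 + 0
gcd = 7 and 7 | 8403360, so solutions exist. Divide through by 7: 300955x ≡ 1200480 (mod 1232569).
Now find 300955⁻¹ mod 1232569:
1232569 = 4·300955 + 28749
300955 = 10·28749 + 13465
28749 = 2·13465 + 1819
13465 = 7·1819 + 732
1819 = 2·732 + 355
732 = 2·355 + 22
355 = 16·22 + 3
22 = 7·3 + 1
3 = 3·1 + 0
Back-substitute:
1 = 22 − 7·3
1 = −7·355 + 113·22
1 = 113·732 − 233·355
1 = −233·1819 + 579·732
1 = 579·13465 − 4286·1819
1 = −4286·28749 + 9151·13465
1 = 9151·300955 − 95796·28749
1 = −95796·1232569 + 392335·300955
So 300955⁻¹ ≡ 392335 (mod 1232569).
Then x ≡ 392335·1200480 ≡ 1054520 (mod 1232569); the smallest non-negative solution is x = 1054520.

1054520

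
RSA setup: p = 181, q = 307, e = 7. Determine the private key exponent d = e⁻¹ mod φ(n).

39343

φ(n) = (p−1)(q−1) = 180·306 = 55080.
Need d with 7·d ≡ 1 (mod 55080). Apply the extended Euclidean algorithm:
55080 = 7868·7 + 4
7 = 1·4 + 3
4 = 1·3 + 1
3 = 3·1 + 0
Back-substitute:
1 = 4 − 3
1 = −7 + 2·4
1 = 2·55080 − 15737·7
So 7·(-15737) ≡ 1 (mod 55080), hence d ≡ -15737 ≡ 39343 (mod 55080).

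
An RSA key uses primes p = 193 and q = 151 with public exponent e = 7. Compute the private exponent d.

φ(n) = (p−1)(q−1) = 192·150 = 28800.
Need d with 7·d ≡ 1 (mod 28800). Apply the extended Euclidean algorithm:
28800 = 4114×7 + 2
7 = 3×2 + 1
2 = 2×1 + 0
Back-substitute:
1 = 7 − 3·2
1 = −3·28800 + 12343·7
So 7·12343 ≡ 1 (mod 28800), hence d = 12343.

12343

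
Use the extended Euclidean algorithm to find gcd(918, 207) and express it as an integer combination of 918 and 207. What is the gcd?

Euclidean algorithm:
918 = 4×207 + 90
207 = 2×90 + 27
90 = 3×27 + 9
27 = 3×9 + 0
gcd(918, 207) = 9.
Express as a combination:
9 = 90 − 3·27
9 = −3·207 + 7·90
9 = 7·918 − 31·207
So 9 = (7)·918 + (-31)·207.

9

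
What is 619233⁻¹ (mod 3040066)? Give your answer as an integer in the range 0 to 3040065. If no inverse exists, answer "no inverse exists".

650835

Apply the Euclidean algorithm to 3040066 and 619233:
3040066 = 4·619233 + 563134
619233 = 1·563134 + 56099
563134 = 10·56099 + 2144
56099 = 26·2144 + 355
2144 = 6·355 + 14
355 = 25·14 + 5
14 = 2·5 + 4
5 = 1·4 + 1
4 = 4·1 + 0
gcd = 1, so the inverse exists. Back-substitute:
1 = 5 − 4
1 = −14 + 3·5
1 = 3·355 − 76·14
1 = −76·2144 + 459·355
1 = 459·56099 − 12010·2144
1 = −12010·563134 + 120559·56099
1 = 120559·619233 − 132569·563134
1 = −132569·3040066 + 650835·619233
So 619233·650835 ≡ 1 (mod 3040066).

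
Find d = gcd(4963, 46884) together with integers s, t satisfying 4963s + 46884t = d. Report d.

1

Euclidean algorithm:
46884 = 9×4963 + 2217
4963 = 2×2217 + 529
2217 = 4×529 + 101
529 = 5×101 + 24
101 = 4×24 + 5
24 = 4×5 + 4
5 = 1×4 + 1
4 = 4×1 + 0
gcd(4963, 46884) = 1.
Express as a combination:
1 = 5 − 4
1 = −24 + 5·5
1 = 5·101 − 21·24
1 = −21·529 + 110·101
1 = 110·2217 − 461·529
1 = −461·4963 + 1032·2217
1 = 1032·46884 − 9749·4963
So 1 = (1032)·46884 + (-9749)·4963.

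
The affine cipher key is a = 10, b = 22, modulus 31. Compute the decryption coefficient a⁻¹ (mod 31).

28

Extended Euclidean algorithm:
31 = 3*10 + 1
10 = 10*1 + 0
gcd = 1, so the inverse exists. Back-substitute:
1 = 31 − 3·10
So 10·(-3) ≡ 1 (mod 31), and -3 ≡ 28 (mod 31).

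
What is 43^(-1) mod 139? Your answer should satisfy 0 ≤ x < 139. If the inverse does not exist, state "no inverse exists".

97

Run Euclid on (139, 43):
139 = 3*43 + 10
43 = 4*10 + 3
10 = 3*3 + 1
3 = 3*1 + 0
Since gcd(43, 139) = 1, back-substitute to write 1 as a combination:
1 = 10 − 3·3
1 = −3·43 + 13·10
1 = 13·139 − 42·43
So 43·(-42) ≡ 1 (mod 139), and -42 ≡ 97 (mod 139).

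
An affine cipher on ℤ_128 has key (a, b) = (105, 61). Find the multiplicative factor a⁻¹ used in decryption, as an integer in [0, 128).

89

Apply the Euclidean algorithm to 128 and 105:
128 = 1*105 + 23
105 = 4*23 + 13
23 = 1*13 + 10
13 = 1*10 + 3
10 = 3*3 + 1
3 = 3*1 + 0
Since gcd(105, 128) = 1, back-substitute to write 1 as a combination:
1 = 10 − 3·3
1 = −3·13 + 4·10
1 = 4·23 − 7·13
1 = −7·105 + 32·23
1 = 32·128 − 39·105
Thus 105·(-39) ≡ 1 (mod 128); reducing, -39 mod 128 = 89.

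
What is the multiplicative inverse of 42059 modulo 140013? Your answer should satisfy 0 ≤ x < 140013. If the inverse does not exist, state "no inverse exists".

Run Euclid on (140013, 42059):
140013 = 3×42059 + 13836
42059 = 3×13836 + 551
13836 = 25×551 + 61
551 = 9×61 + 2
61 = 30×2 + 1
2 = 2×1 + 0
The gcd is 1. Working backward:
1 = 61 − 30·2
1 = −30·551 + 271·61
1 = 271·13836 − 6805·551
1 = −6805·42059 + 20686·13836
1 = 20686·140013 − 68863·42059
Thus 42059·(-68863) ≡ 1 (mod 140013); reducing, -68863 mod 140013 = 71150.

71150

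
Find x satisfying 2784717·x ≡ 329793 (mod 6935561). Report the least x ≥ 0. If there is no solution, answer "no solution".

5716188

First find gcd(2784717, 6935561):
6935561 = 2×2784717 + 1366127
2784717 = 2×1366127 + 52463
1366127 = 26×52463 + 2089
52463 = 25×2089 + 238
2089 = 8×238 + 185
238 = 1×185 + 53
185 = 3×53 + 26
53 = 2×26 + 1
26 = 26×1 + 0
gcd = 1, so a unique solution mod 6935561 exists.
Back-substitute for the Bézout coefficients:
1 = 53 − 2·26
1 = −2·185 + 7·53
1 = 7·238 − 9·185
1 = −9·2089 + 79·238
1 = 79·52463 − 1984·2089
1 = −1984·1366127 + 51663·52463
1 = 51663·2784717 − 105310·1366127
1 = −105310·6935561 + 262283·2784717
So 2784717·(262283) ≡ 1 (mod 6935561), giving 2784717⁻¹ ≡ 262283.
x ≡ 2784717⁻¹·329793 ≡ 262283·329793 ≡ 5716188 (mod 6935561).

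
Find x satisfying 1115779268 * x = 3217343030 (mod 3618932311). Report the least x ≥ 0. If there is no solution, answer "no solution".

First find gcd(1115779268, 3618932311):
3618932311 = 3·1115779268 + 271594507
1115779268 = 4·271594507 + 29401240
271594507 = 9·29401240 + 6983347
29401240 = 4·6983347 + 1467852
6983347 = 4·1467852 + 1111939
1467852 = 1·1111939 + 355913
1111939 = 3·355913 + 44200
355913 = 8·44200 + 2313
44200 = 19·2313 + 253
2313 = 9·253 + 36
253 = 7·36 + 1
36 = 36·1 + 0
gcd = 1, so a unique solution mod 3618932311 exists.
Back-substitute for the Bézout coefficients:
1 = 253 − 7·36
1 = −7·2313 + 64·253
1 = 64·44200 − 1223·2313
1 = −1223·355913 + 9848·44200
1 = 9848·1111939 − 30767·355913
1 = −30767·1467852 + 40615·1111939
1 = 40615·6983347 − 193227·1467852
1 = −193227·29401240 + 813523·6983347
1 = 813523·271594507 − 7514934·29401240
1 = −7514934·1115779268 + 30873259·271594507
1 = 30873259·3618932311 − 100134711·1115779268
So 1115779268·(-100134711) ≡ 1 (mod 3618932311), giving 1115779268⁻¹ ≡ 3518797600.
x ≡ 1115779268⁻¹·3217343030 ≡ 3518797600·3217343030 ≡ 831512063 (mod 3618932311).

831512063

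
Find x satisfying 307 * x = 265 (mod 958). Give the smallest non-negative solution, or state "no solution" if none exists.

341

First find gcd(307, 958):
958 = 3·307 + 37
307 = 8·37 + 11
37 = 3·11 + 4
11 = 2·4 + 3
4 = 1·3 + 1
3 = 3·1 + 0
gcd = 1, so a unique solution mod 958 exists.
Back-substitute for the Bézout coefficients:
1 = 4 − 3
1 = −11 + 3·4
1 = 3·37 − 10·11
1 = −10·307 + 83·37
1 = 83·958 − 259·307
So 307·(-259) ≡ 1 (mod 958), giving 307⁻¹ ≡ 699.
x ≡ 307⁻¹·265 ≡ 699·265 ≡ 341 (mod 958).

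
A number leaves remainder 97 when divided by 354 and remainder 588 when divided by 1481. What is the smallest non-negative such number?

Write x = 97 + 354·k. Then 354·k ≡ 588 − 97 ≡ 491 (mod 1481).
Need 354⁻¹ mod 1481. Extended Euclid on (1481, 354):
1481 = 4×354 + 65
354 = 5×65 + 29
65 = 2×29 + 7
29 = 4×7 + 1
7 = 7×1 + 0
Back-substitute:
1 = 29 − 4·7
1 = −4·65 + 9·29
1 = 9·354 − 49·65
1 = −49·1481 + 205·354
354⁻¹ ≡ 205 (mod 1481), so k ≡ 205·491 ≡ 1428 (mod 1481).
x = 97 + 354·1428 = 505609.

505609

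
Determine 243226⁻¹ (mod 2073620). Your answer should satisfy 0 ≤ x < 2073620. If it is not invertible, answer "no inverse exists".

no inverse exists

Euclidean algorithm on 2073620, 243226:
2073620 = 8×243226 + 127812
243226 = 1×127812 + 115414
127812 = 1×115414 + 12398
115414 = 9×12398 + 3832
12398 = 3×3832 + 902
3832 = 4×902 + 224
902 = 4×224 + 6
224 = 37×6 + 2
6 = 3×2 + 0
Since gcd = 2 > 1, 243226 is not a unit mod 2073620.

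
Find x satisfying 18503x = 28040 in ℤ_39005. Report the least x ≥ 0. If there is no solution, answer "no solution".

1650

First find gcd(18503, 39005):
39005 = 2*18503 + 1999
18503 = 9*1999 + 512
1999 = 3*512 + 463
512 = 1*463 + 49
463 = 9*49 + 22
49 = 2*22 + 5
22 = 4*5 + 2
5 = 2*2 + 1
2 = 2*1 + 0
gcd = 1, so a unique solution mod 39005 exists.
Back-substitute for the Bézout coefficients:
1 = 5 − 2·2
1 = −2·22 + 9·5
1 = 9·49 − 20·22
1 = −20·463 + 189·49
1 = 189·512 − 209·463
1 = −209·1999 + 816·512
1 = 816·18503 − 7553·1999
1 = −7553·39005 + 15922·18503
So 18503·(15922) ≡ 1 (mod 39005), giving 18503⁻¹ ≡ 15922.
x ≡ 18503⁻¹·28040 ≡ 15922·28040 ≡ 1650 (mod 39005).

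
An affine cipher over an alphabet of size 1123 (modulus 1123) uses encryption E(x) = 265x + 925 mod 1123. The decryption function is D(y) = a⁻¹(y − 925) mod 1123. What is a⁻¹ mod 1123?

Run Euclid on (1123, 265):
1123 = 4·265 + 63
265 = 4·63 + 13
63 = 4·13 + 11
13 = 1·11 + 2
11 = 5·2 + 1
2 = 2·1 + 0
Since gcd(265, 1123) = 1, back-substitute to write 1 as a combination:
1 = 11 − 5·2
1 = −5·13 + 6·11
1 = 6·63 − 29·13
1 = −29·265 + 122·63
1 = 122·1123 − 517·265
Thus 265·(-517) ≡ 1 (mod 1123); reducing, -517 mod 1123 = 606.

606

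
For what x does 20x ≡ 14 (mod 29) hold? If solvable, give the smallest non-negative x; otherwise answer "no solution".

21

First find gcd(20, 29):
29 = 1·20 + 9
20 = 2·9 + 2
9 = 4·2 + 1
2 = 2·1 + 0
gcd = 1, so a unique solution mod 29 exists.
Back-substitute for the Bézout coefficients:
1 = 9 − 4·2
1 = −4·20 + 9·9
1 = 9·29 − 13·20
So 20·(-13) ≡ 1 (mod 29), giving 20⁻¹ ≡ 16.
x ≡ 20⁻¹·14 ≡ 16·14 ≡ 21 (mod 29).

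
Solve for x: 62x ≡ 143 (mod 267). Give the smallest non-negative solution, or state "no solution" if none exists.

265

First find gcd(62, 267):
267 = 4×62 + 19
62 = 3×19 + 5
19 = 3×5 + 4
5 = 1×4 + 1
4 = 4×1 + 0
gcd = 1, so a unique solution mod 267 exists.
Back-substitute for the Bézout coefficients:
1 = 5 − 4
1 = −19 + 4·5
1 = 4·62 − 13·19
1 = −13·267 + 56·62
So 62·(56) ≡ 1 (mod 267), giving 62⁻¹ ≡ 56.
x ≡ 62⁻¹·143 ≡ 56·143 ≡ 265 (mod 267).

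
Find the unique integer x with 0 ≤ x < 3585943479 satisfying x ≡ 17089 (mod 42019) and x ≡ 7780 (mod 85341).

2796717691

Write x = 17089 + 42019·k. Then 42019·k ≡ 7780 − 17089 ≡ 76032 (mod 85341).
Need 42019⁻¹ mod 85341. Extended Euclid on (85341, 42019):
85341 = 2*42019 + 1303
42019 = 32*1303 + 323
1303 = 4*323 + 11
323 = 29*11 + 4
11 = 2*4 + 3
4 = 1*3 + 1
3 = 3*1 + 0
Back-substitute:
1 = 4 − 3
1 = −11 + 3·4
1 = 3·323 − 88·11
1 = −88·1303 + 355·323
1 = 355·42019 − 11448·1303
1 = −11448·85341 + 23251·42019
42019⁻¹ ≡ 23251 (mod 85341), so k ≡ 23251·76032 ≡ 66558 (mod 85341).
x = 17089 + 42019·66558 = 2796717691.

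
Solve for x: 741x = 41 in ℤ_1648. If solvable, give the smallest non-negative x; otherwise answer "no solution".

First find gcd(741, 1648):
1648 = 2×741 + 166
741 = 4×166 + 77
166 = 2×77 + 12
77 = 6×12 + 5
12 = 2×5 + 2
5 = 2×2 + 1
2 = 2×1 + 0
gcd = 1, so a unique solution mod 1648 exists.
Back-substitute for the Bézout coefficients:
1 = 5 − 2·2
1 = −2·12 + 5·5
1 = 5·77 − 32·12
1 = −32·166 + 69·77
1 = 69·741 − 308·166
1 = −308·1648 + 685·741
So 741·(685) ≡ 1 (mod 1648), giving 741⁻¹ ≡ 685.
x ≡ 741⁻¹·41 ≡ 685·41 ≡ 69 (mod 1648).

69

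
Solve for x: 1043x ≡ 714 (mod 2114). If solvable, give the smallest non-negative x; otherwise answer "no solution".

First find gcd(1043, 2114):
2114 = 2*1043 + 28
1043 = 37*28 + 7
28 = 4*7 + 0
gcd = 7 and 7 | 714, so solutions exist. Divide through by 7: 149x ≡ 102 (mod 302).
Now find 149⁻¹ mod 302:
302 = 2·149 + 4
149 = 37·4 + 1
4 = 4·1 + 0
Back-substitute:
1 = 149 − 37·4
1 = −37·302 + 75·149
So 149⁻¹ ≡ 75 (mod 302).
Then x ≡ 75·102 ≡ 100 (mod 302); the smallest non-negative solution is x = 100.

100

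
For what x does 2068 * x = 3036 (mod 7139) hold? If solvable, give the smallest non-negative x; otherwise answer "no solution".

540

First find gcd(2068, 7139):
7139 = 3*2068 + 935
2068 = 2*935 + 198
935 = 4*198 + 143
198 = 1*143 + 55
143 = 2*55 + 33
55 = 1*33 + 22
33 = 1*22 + 11
22 = 2*11 + 0
gcd = 11 and 11 | 3036, so solutions exist. Divide through by 11: 188x ≡ 276 (mod 649).
Now find 188⁻¹ mod 649:
649 = 3×188 + 85
188 = 2×85 + 18
85 = 4×18 + 13
18 = 1×13 + 5
13 = 2×5 + 3
5 = 1×3 + 2
3 = 1×2 + 1
2 = 2×1 + 0
Back-substitute:
1 = 3 − 2
1 = −5 + 2·3
1 = 2·13 − 5·5
1 = −5·18 + 7·13
1 = 7·85 − 33·18
1 = −33·188 + 73·85
1 = 73·649 − 252·188
So 188·(-252) ≡ 1 (mod 649), i.e. 188⁻¹ ≡ 397.
Then x ≡ 397·276 ≡ 540 (mod 649); the smallest non-negative solution is x = 540.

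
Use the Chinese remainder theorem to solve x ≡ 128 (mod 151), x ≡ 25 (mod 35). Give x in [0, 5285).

Write x = 128 + 151·k. Then 151·k ≡ 25 − 128 ≡ 2 (mod 35).
Need 151⁻¹ mod 35. Extended Euclid on (35, 11):
35 = 3·11 + 2
11 = 5·2 + 1
2 = 2·1 + 0
Back-substitute:
1 = 11 − 5·2
1 = −5·35 + 16·11
151⁻¹ ≡ 16 (mod 35), so k ≡ 16·2 ≡ 32 (mod 35).
x = 128 + 151·32 = 4960.

4960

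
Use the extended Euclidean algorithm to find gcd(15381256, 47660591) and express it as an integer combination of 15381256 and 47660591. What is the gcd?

11

Repeated division:
47660591 = 3*15381256 + 1516823
15381256 = 10*1516823 + 213026
1516823 = 7*213026 + 25641
213026 = 8*25641 + 7898
25641 = 3*7898 + 1947
7898 = 4*1947 + 110
1947 = 17*110 + 77
110 = 1*77 + 33
77 = 2*33 + 11
33 = 3*11 + 0
gcd(15381256, 47660591) = 11.
Working backward:
11 = 77 − 2·33
11 = −2·110 + 3·77
11 = 3·1947 − 53·110
11 = −53·7898 + 215·1947
11 = 215·25641 − 698·7898
11 = −698·213026 + 5799·25641
11 = 5799·1516823 − 41291·213026
11 = −41291·15381256 + 418709·1516823
11 = 418709·47660591 − 1297418·15381256
So 11 = (418709)·47660591 + (-1297418)·15381256.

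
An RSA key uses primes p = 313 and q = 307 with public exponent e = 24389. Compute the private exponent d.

φ(n) = (p−1)(q−1) = 312·306 = 95472.
Need d with 24389·d ≡ 1 (mod 95472). Apply the extended Euclidean algorithm:
95472 = 3·24389 + 22305
24389 = 1·22305 + 2084
22305 = 10·2084 + 1465
2084 = 1·1465 + 619
1465 = 2·619 + 227
619 = 2·227 + 165
227 = 1·165 + 62
165 = 2·62 + 41
62 = 1·41 + 21
41 = 1·21 + 20
21 = 1·20 + 1
20 = 20·1 + 0
Back-substitute:
1 = 21 − 20
1 = −41 + 2·21
1 = 2·62 − 3·41
1 = −3·165 + 8·62
1 = 8·227 − 11·165
1 = −11·619 + 30·227
1 = 30·1465 − 71·619
1 = −71·2084 + 101·1465
1 = 101·22305 − 1081·2084
1 = −1081·24389 + 1182·22305
1 = 1182·95472 − 4627·24389
So 24389·(-4627) ≡ 1 (mod 95472), hence d ≡ -4627 ≡ 90845 (mod 95472).

90845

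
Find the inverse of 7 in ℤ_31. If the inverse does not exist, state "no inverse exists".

9

gcd(31, 7) by repeated division:
31 = 4·7 + 3
7 = 2·3 + 1
3 = 3·1 + 0
The gcd is 1. Working backward:
1 = 7 − 2·3
1 = −2·31 + 9·7
So 7·9 ≡ 1 (mod 31).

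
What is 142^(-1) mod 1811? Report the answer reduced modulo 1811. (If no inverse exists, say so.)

gcd(1811, 142) by repeated division:
1811 = 12*142 + 107
142 = 1*107 + 35
107 = 3*35 + 2
35 = 17*2 + 1
2 = 2*1 + 0
gcd = 1, so the inverse exists. Back-substitute:
1 = 35 − 17·2
1 = −17·107 + 52·35
1 = 52·142 − 69·107
1 = −69·1811 + 880·142
So 142·880 ≡ 1 (mod 1811).

880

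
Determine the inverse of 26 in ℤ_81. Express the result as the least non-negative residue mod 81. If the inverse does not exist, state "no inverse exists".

gcd(81, 26) by repeated division:
81 = 3·26 + 3
26 = 8·3 + 2
3 = 1·2 + 1
2 = 2·1 + 0
gcd = 1, so the inverse exists. Back-substitute:
1 = 3 − 2
1 = −26 + 9·3
1 = 9·81 − 28·26
So 26·(-28) ≡ 1 (mod 81), and -28 ≡ 53 (mod 81).

53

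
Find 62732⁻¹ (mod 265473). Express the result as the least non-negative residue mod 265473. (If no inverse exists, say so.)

gcd(265473, 62732) by repeated division:
265473 = 4×62732 + 14545
62732 = 4×14545 + 4552
14545 = 3×4552 + 889
4552 = 5×889 + 107
889 = 8×107 + 33
107 = 3×33 + 8
33 = 4×8 + 1
8 = 8×1 + 0
Since gcd(62732, 265473) = 1, back-substitute to write 1 as a combination:
1 = 33 − 4·8
1 = −4·107 + 13·33
1 = 13·889 − 108·107
1 = −108·4552 + 553·889
1 = 553·14545 − 1767·4552
1 = −1767·62732 + 7621·14545
1 = 7621·265473 − 32251·62732
Hence 62732⁻¹ ≡ -32251 ≡ 233222 (mod 265473).

233222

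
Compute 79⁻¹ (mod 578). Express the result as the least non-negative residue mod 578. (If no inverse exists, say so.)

Apply the Euclidean algorithm to 578 and 79:
578 = 7·79 + 25
79 = 3·25 + 4
25 = 6·4 + 1
4 = 4·1 + 0
The gcd is 1. Working backward:
1 = 25 − 6·4
1 = −6·79 + 19·25
1 = 19·578 − 139·79
So 79·(-139) ≡ 1 (mod 578), and -139 ≡ 439 (mod 578).

439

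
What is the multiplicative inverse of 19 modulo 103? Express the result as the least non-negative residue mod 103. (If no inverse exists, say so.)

Run Euclid on (103, 19):
103 = 5×19 + 8
19 = 2×8 + 3
8 = 2×3 + 2
3 = 1×2 + 1
2 = 2×1 + 0
Since gcd(19, 103) = 1, back-substitute to write 1 as a combination:
1 = 3 − 2
1 = −8 + 3·3
1 = 3·19 − 7·8
1 = −7·103 + 38·19
So 19·38 ≡ 1 (mod 103).

38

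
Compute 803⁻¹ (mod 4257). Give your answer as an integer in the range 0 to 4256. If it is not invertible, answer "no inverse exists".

no inverse exists

Euclidean algorithm on 4257, 803:
4257 = 5·803 + 242
803 = 3·242 + 77
242 = 3·77 + 11
77 = 7·11 + 0
gcd(803, 4257) = 11 ≠ 1, so 803 has no multiplicative inverse modulo 4257.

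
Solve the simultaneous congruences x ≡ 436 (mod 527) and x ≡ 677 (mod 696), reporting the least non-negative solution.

227573

Write x = 436 + 527·k. Then 527·k ≡ 677 − 436 ≡ 241 (mod 696).
Need 527⁻¹ mod 696. Extended Euclid on (696, 527):
696 = 1·527 + 169
527 = 3·169 + 20
169 = 8·20 + 9
20 = 2·9 + 2
9 = 4·2 + 1
2 = 2·1 + 0
Back-substitute:
1 = 9 − 4·2
1 = −4·20 + 9·9
1 = 9·169 − 76·20
1 = −76·527 + 237·169
1 = 237·696 − 313·527
527⁻¹ ≡ 383 (mod 696), so k ≡ 383·241 ≡ 431 (mod 696).
x = 436 + 527·431 = 227573.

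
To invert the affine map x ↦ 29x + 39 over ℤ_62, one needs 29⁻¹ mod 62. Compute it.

Run Euclid on (62, 29):
62 = 2*29 + 4
29 = 7*4 + 1
4 = 4*1 + 0
The gcd is 1. Working backward:
1 = 29 − 7·4
1 = −7·62 + 15·29
So 29·15 ≡ 1 (mod 62).

15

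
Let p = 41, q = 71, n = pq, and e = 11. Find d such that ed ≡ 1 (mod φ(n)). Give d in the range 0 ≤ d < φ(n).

φ(n) = (p−1)(q−1) = 40·70 = 2800.
Need d with 11·d ≡ 1 (mod 2800). Apply the extended Euclidean algorithm:
2800 = 254·11 + 6
11 = 1·6 + 5
6 = 1·5 + 1
5 = 5·1 + 0
Back-substitute:
1 = 6 − 5
1 = −11 + 2·6
1 = 2·2800 − 509·11
So 11·(-509) ≡ 1 (mod 2800), hence d ≡ -509 ≡ 2291 (mod 2800).

2291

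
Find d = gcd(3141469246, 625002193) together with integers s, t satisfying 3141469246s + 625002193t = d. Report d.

1

Repeated division:
3141469246 = 5×625002193 + 16458281
625002193 = 37×16458281 + 16045796
16458281 = 1×16045796 + 412485
16045796 = 38×412485 + 371366
412485 = 1×371366 + 41119
371366 = 9×41119 + 1295
41119 = 31×1295 + 974
1295 = 1×974 + 321
974 = 3×321 + 11
321 = 29×11 + 2
11 = 5×2 + 1
2 = 2×1 + 0
gcd(3141469246, 625002193) = 1.
Express as a combination:
1 = 11 − 5·2
1 = −5·321 + 146·11
1 = 146·974 − 443·321
1 = −443·1295 + 589·974
1 = 589·41119 − 18702·1295
1 = −18702·371366 + 168907·41119
1 = 168907·412485 − 187609·371366
1 = −187609·16045796 + 7298049·412485
1 = 7298049·16458281 − 7485658·16045796
1 = −7485658·625002193 + 284267395·16458281
1 = 284267395·3141469246 − 1428822633·625002193
So 1 = (284267395)·3141469246 + (-1428822633)·625002193.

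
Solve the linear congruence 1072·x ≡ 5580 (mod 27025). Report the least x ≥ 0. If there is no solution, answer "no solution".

10190

First find gcd(1072, 27025):
27025 = 25·1072 + 225
1072 = 4·225 + 172
225 = 1·172 + 53
172 = 3·53 + 13
53 = 4·13 + 1
13 = 13·1 + 0
gcd = 1, so a unique solution mod 27025 exists.
Back-substitute for the Bézout coefficients:
1 = 53 − 4·13
1 = −4·172 + 13·53
1 = 13·225 − 17·172
1 = −17·1072 + 81·225
1 = 81·27025 − 2042·1072
So 1072·(-2042) ≡ 1 (mod 27025), giving 1072⁻¹ ≡ 24983.
x ≡ 1072⁻¹·5580 ≡ 24983·5580 ≡ 10190 (mod 27025).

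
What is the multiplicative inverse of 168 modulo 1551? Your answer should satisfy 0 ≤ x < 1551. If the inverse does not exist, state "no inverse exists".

no inverse exists

Euclidean algorithm on 1551, 168:
1551 = 9·168 + 39
168 = 4·39 + 12
39 = 3·12 + 3
12 = 4·3 + 0
The gcd is 3, not 1, hence no inverse exists.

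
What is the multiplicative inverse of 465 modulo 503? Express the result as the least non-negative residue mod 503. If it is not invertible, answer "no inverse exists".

Apply the Euclidean algorithm to 503 and 465:
503 = 1*465 + 38
465 = 12*38 + 9
38 = 4*9 + 2
9 = 4*2 + 1
2 = 2*1 + 0
gcd = 1, so the inverse exists. Back-substitute:
1 = 9 − 4·2
1 = −4·38 + 17·9
1 = 17·465 − 208·38
1 = −208·503 + 225·465
So 465·225 ≡ 1 (mod 503).

225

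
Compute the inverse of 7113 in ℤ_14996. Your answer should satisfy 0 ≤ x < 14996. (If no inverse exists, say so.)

10653

Apply the Euclidean algorithm to 14996 and 7113:
14996 = 2*7113 + 770
7113 = 9*770 + 183
770 = 4*183 + 38
183 = 4*38 + 31
38 = 1*31 + 7
31 = 4*7 + 3
7 = 2*3 + 1
3 = 3*1 + 0
Since gcd(7113, 14996) = 1, back-substitute to write 1 as a combination:
1 = 7 − 2·3
1 = −2·31 + 9·7
1 = 9·38 − 11·31
1 = −11·183 + 53·38
1 = 53·770 − 223·183
1 = −223·7113 + 2060·770
1 = 2060·14996 − 4343·7113
Hence 7113⁻¹ ≡ -4343 ≡ 10653 (mod 14996).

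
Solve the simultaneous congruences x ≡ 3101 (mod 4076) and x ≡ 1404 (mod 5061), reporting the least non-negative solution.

Write x = 3101 + 4076·k. Then 4076·k ≡ 1404 − 3101 ≡ 3364 (mod 5061).
Need 4076⁻¹ mod 5061. Extended Euclid on (5061, 4076):
5061 = 1·4076 + 985
4076 = 4·985 + 136
985 = 7·136 + 33
136 = 4·33 + 4
33 = 8·4 + 1
4 = 4·1 + 0
Back-substitute:
1 = 33 − 8·4
1 = −8·136 + 33·33
1 = 33·985 − 239·136
1 = −239·4076 + 989·985
1 = 989·5061 − 1228·4076
4076⁻¹ ≡ 3833 (mod 5061), so k ≡ 3833·3364 ≡ 3845 (mod 5061).
x = 3101 + 4076·3845 = 15675321.

15675321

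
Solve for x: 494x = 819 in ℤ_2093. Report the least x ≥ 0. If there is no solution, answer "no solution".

133

First find gcd(494, 2093):
2093 = 4×494 + 117
494 = 4×117 + 26
117 = 4×26 + 13
26 = 2×13 + 0
gcd = 13 and 13 | 819, so solutions exist. Divide through by 13: 38x ≡ 63 (mod 161).
Now find 38⁻¹ mod 161:
161 = 4·38 + 9
38 = 4·9 + 2
9 = 4·2 + 1
2 = 2·1 + 0
Back-substitute:
1 = 9 − 4·2
1 = −4·38 + 17·9
1 = 17·161 − 72·38
So 38·(-72) ≡ 1 (mod 161), i.e. 38⁻¹ ≡ 89.
Then x ≡ 89·63 ≡ 133 (mod 161); the smallest non-negative solution is x = 133.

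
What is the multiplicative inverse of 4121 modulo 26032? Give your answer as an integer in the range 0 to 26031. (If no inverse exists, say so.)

Apply the Euclidean algorithm to 26032 and 4121:
26032 = 6·4121 + 1306
4121 = 3·1306 + 203
1306 = 6·203 + 88
203 = 2·88 + 27
88 = 3·27 + 7
27 = 3·7 + 6
7 = 1·6 + 1
6 = 6·1 + 0
The gcd is 1. Working backward:
1 = 7 − 6
1 = −27 + 4·7
1 = 4·88 − 13·27
1 = −13·203 + 30·88
1 = 30·1306 − 193·203
1 = −193·4121 + 609·1306
1 = 609·26032 − 3847·4121
Thus 4121·(-3847) ≡ 1 (mod 26032); reducing, -3847 mod 26032 = 22185.

22185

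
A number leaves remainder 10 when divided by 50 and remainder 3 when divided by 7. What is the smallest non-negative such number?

Write x = 10 + 50·k. Then 50·k ≡ 3 − 10 ≡ 0 (mod 7).
Need 50⁻¹ mod 7. Extended Euclid on (7, 1):
7 = 7×1 + 0
50⁻¹ ≡ 1 (mod 7), so k ≡ 1·0 ≡ 0 (mod 7).
x = 10 + 50·0 = 10.

10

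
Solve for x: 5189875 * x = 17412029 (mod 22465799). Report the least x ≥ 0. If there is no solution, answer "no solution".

366235

First find gcd(5189875, 22465799):
22465799 = 4*5189875 + 1706299
5189875 = 3*1706299 + 70978
1706299 = 24*70978 + 2827
70978 = 25*2827 + 303
2827 = 9*303 + 100
303 = 3*100 + 3
100 = 33*3 + 1
3 = 3*1 + 0
gcd = 1, so a unique solution mod 22465799 exists.
Back-substitute for the Bézout coefficients:
1 = 100 − 33·3
1 = −33·303 + 100·100
1 = 100·2827 − 933·303
1 = −933·70978 + 23425·2827
1 = 23425·1706299 − 563133·70978
1 = −563133·5189875 + 1712824·1706299
1 = 1712824·22465799 − 7414429·5189875
So 5189875·(-7414429) ≡ 1 (mod 22465799), giving 5189875⁻¹ ≡ 15051370.
x ≡ 5189875⁻¹·17412029 ≡ 15051370·17412029 ≡ 366235 (mod 22465799).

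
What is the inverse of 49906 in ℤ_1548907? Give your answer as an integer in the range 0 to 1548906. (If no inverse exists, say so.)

Run Euclid on (1548907, 49906):
1548907 = 31×49906 + 1821
49906 = 27×1821 + 739
1821 = 2×739 + 343
739 = 2×343 + 53
343 = 6×53 + 25
53 = 2×25 + 3
25 = 8×3 + 1
3 = 3×1 + 0
The gcd is 1. Working backward:
1 = 25 − 8·3
1 = −8·53 + 17·25
1 = 17·343 − 110·53
1 = −110·739 + 237·343
1 = 237·1821 − 584·739
1 = −584·49906 + 16005·1821
1 = 16005·1548907 − 496739·49906
Hence 49906⁻¹ ≡ -496739 ≡ 1052168 (mod 1548907).

1052168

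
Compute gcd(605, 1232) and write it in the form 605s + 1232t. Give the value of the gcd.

Euclidean algorithm:
1232 = 2×605 + 22
605 = 27×22 + 11
22 = 2×11 + 0
gcd(605, 1232) = 11.
Express as a combination:
11 = 605 − 27·22
11 = −27·1232 + 55·605
So 11 = (-27)·1232 + (55)·605.

11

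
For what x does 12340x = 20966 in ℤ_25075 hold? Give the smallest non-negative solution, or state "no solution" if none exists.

no solution

gcd(12340, 25075):
25075 = 2*12340 + 395
12340 = 31*395 + 95
395 = 4*95 + 15
95 = 6*15 + 5
15 = 3*5 + 0
gcd = 5, but 5 ∤ 20966, so the congruence has no solution.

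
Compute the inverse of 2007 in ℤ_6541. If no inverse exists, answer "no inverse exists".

5824

Apply the Euclidean algorithm to 6541 and 2007:
6541 = 3×2007 + 520
2007 = 3×520 + 447
520 = 1×447 + 73
447 = 6×73 + 9
73 = 8×9 + 1
9 = 9×1 + 0
The gcd is 1. Working backward:
1 = 73 − 8·9
1 = −8·447 + 49·73
1 = 49·520 − 57·447
1 = −57·2007 + 220·520
1 = 220·6541 − 717·2007
Thus 2007·(-717) ≡ 1 (mod 6541); reducing, -717 mod 6541 = 5824.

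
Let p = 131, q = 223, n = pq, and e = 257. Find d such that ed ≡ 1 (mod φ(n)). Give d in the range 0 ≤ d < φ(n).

7973

φ(n) = (p−1)(q−1) = 130·222 = 28860.
Need d with 257·d ≡ 1 (mod 28860). Apply the extended Euclidean algorithm:
28860 = 112×257 + 76
257 = 3×76 + 29
76 = 2×29 + 18
29 = 1×18 + 11
18 = 1×11 + 7
11 = 1×7 + 4
7 = 1×4 + 3
4 = 1×3 + 1
3 = 3×1 + 0
Back-substitute:
1 = 4 − 3
1 = −7 + 2·4
1 = 2·11 − 3·7
1 = −3·18 + 5·11
1 = 5·29 − 8·18
1 = −8·76 + 21·29
1 = 21·257 − 71·76
1 = −71·28860 + 7973·257
So 257·7973 ≡ 1 (mod 28860), hence d = 7973.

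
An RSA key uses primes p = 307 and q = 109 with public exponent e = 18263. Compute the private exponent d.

7079

φ(n) = (p−1)(q−1) = 306·108 = 33048.
Need d with 18263·d ≡ 1 (mod 33048). Apply the extended Euclidean algorithm:
33048 = 1·18263 + 14785
18263 = 1·14785 + 3478
14785 = 4·3478 + 873
3478 = 3·873 + 859
873 = 1·859 + 14
859 = 61·14 + 5
14 = 2·5 + 4
5 = 1·4 + 1
4 = 4·1 + 0
Back-substitute:
1 = 5 − 4
1 = −14 + 3·5
1 = 3·859 − 184·14
1 = −184·873 + 187·859
1 = 187·3478 − 745·873
1 = −745·14785 + 3167·3478
1 = 3167·18263 − 3912·14785
1 = −3912·33048 + 7079·18263
So 18263·7079 ≡ 1 (mod 33048), hence d = 7079.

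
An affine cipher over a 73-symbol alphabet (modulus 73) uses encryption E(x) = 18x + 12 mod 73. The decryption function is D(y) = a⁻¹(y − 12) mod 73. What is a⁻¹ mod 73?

69

gcd(73, 18) by repeated division:
73 = 4*18 + 1
18 = 18*1 + 0
The gcd is 1. Working backward:
1 = 73 − 4·18
Hence 18⁻¹ ≡ -4 ≡ 69 (mod 73).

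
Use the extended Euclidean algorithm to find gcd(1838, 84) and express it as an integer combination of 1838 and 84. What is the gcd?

Euclidean algorithm:
1838 = 21·84 + 74
84 = 1·74 + 10
74 = 7·10 + 4
10 = 2·4 + 2
4 = 2·2 + 0
gcd(1838, 84) = 2.
Working backward:
2 = 10 − 2·4
2 = −2·74 + 15·10
2 = 15·84 − 17·74
2 = −17·1838 + 372·84
So 2 = (-17)·1838 + (372)·84.

2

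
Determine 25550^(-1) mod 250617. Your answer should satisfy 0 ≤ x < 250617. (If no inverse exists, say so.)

40187

Apply the Euclidean algorithm to 250617 and 25550:
250617 = 9×25550 + 20667
25550 = 1×20667 + 4883
20667 = 4×4883 + 1135
4883 = 4×1135 + 343
1135 = 3×343 + 106
343 = 3×106 + 25
106 = 4×25 + 6
25 = 4×6 + 1
6 = 6×1 + 0
The gcd is 1. Working backward:
1 = 25 − 4·6
1 = −4·106 + 17·25
1 = 17·343 − 55·106
1 = −55·1135 + 182·343
1 = 182·4883 − 783·1135
1 = −783·20667 + 3314·4883
1 = 3314·25550 − 4097·20667
1 = −4097·250617 + 40187·25550
So 25550·40187 ≡ 1 (mod 250617).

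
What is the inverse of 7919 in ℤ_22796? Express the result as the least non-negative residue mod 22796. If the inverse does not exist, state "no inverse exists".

2467

Apply the Euclidean algorithm to 22796 and 7919:
22796 = 2*7919 + 6958
7919 = 1*6958 + 961
6958 = 7*961 + 231
961 = 4*231 + 37
231 = 6*37 + 9
37 = 4*9 + 1
9 = 9*1 + 0
gcd = 1, so the inverse exists. Back-substitute:
1 = 37 − 4·9
1 = −4·231 + 25·37
1 = 25·961 − 104·231
1 = −104·6958 + 753·961
1 = 753·7919 − 857·6958
1 = −857·22796 + 2467·7919
So 7919·2467 ≡ 1 (mod 22796).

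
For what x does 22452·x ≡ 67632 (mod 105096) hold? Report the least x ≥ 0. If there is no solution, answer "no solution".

First find gcd(22452, 105096):
105096 = 4*22452 + 15288
22452 = 1*15288 + 7164
15288 = 2*7164 + 960
7164 = 7*960 + 444
960 = 2*444 + 72
444 = 6*72 + 12
72 = 6*12 + 0
gcd = 12 and 12 | 67632, so solutions exist. Divide through by 12: 1871x ≡ 5636 (mod 8758).
Now find 1871⁻¹ mod 8758:
8758 = 4×1871 + 1274
1871 = 1×1274 + 597
1274 = 2×597 + 80
597 = 7×80 + 37
80 = 2×37 + 6
37 = 6×6 + 1
6 = 6×1 + 0
Back-substitute:
1 = 37 − 6·6
1 = −6·80 + 13·37
1 = 13·597 − 97·80
1 = −97·1274 + 207·597
1 = 207·1871 − 304·1274
1 = −304·8758 + 1423·1871
So 1871⁻¹ ≡ 1423 (mod 8758).
Then x ≡ 1423·5636 ≡ 6458 (mod 8758); the smallest non-negative solution is x = 6458.

6458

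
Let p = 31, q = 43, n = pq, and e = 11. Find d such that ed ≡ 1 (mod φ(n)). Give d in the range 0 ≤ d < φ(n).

φ(n) = (p−1)(q−1) = 30·42 = 1260.
Need d with 11·d ≡ 1 (mod 1260). Apply the extended Euclidean algorithm:
1260 = 114*11 + 6
11 = 1*6 + 5
6 = 1*5 + 1
5 = 5*1 + 0
Back-substitute:
1 = 6 − 5
1 = −11 + 2·6
1 = 2·1260 − 229·11
So 11·(-229) ≡ 1 (mod 1260), hence d ≡ -229 ≡ 1031 (mod 1260).

1031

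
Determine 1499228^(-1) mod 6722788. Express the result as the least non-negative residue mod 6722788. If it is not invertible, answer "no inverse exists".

no inverse exists

Euclidean algorithm on 6722788, 1499228:
6722788 = 4*1499228 + 725876
1499228 = 2*725876 + 47476
725876 = 15*47476 + 13736
47476 = 3*13736 + 6268
13736 = 2*6268 + 1200
6268 = 5*1200 + 268
1200 = 4*268 + 128
268 = 2*128 + 12
128 = 10*12 + 8
12 = 1*8 + 4
8 = 2*4 + 0
The gcd is 4, not 1, hence no inverse exists.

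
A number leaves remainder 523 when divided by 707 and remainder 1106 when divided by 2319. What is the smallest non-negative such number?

Write x = 523 + 707·k. Then 707·k ≡ 1106 − 523 ≡ 583 (mod 2319).
Need 707⁻¹ mod 2319. Extended Euclid on (2319, 707):
2319 = 3*707 + 198
707 = 3*198 + 113
198 = 1*113 + 85
113 = 1*85 + 28
85 = 3*28 + 1
28 = 28*1 + 0
Back-substitute:
1 = 85 − 3·28
1 = −3·113 + 4·85
1 = 4·198 − 7·113
1 = −7·707 + 25·198
1 = 25·2319 − 82·707
707⁻¹ ≡ 2237 (mod 2319), so k ≡ 2237·583 ≡ 893 (mod 2319).
x = 523 + 707·893 = 631874.

631874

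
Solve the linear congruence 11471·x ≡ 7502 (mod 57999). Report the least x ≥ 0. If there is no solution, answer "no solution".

52357

First find gcd(11471, 57999):
57999 = 5·11471 + 644
11471 = 17·644 + 523
644 = 1·523 + 121
523 = 4·121 + 39
121 = 3·39 + 4
39 = 9·4 + 3
4 = 1·3 + 1
3 = 3·1 + 0
gcd = 1, so a unique solution mod 57999 exists.
Back-substitute for the Bézout coefficients:
1 = 4 − 3
1 = −39 + 10·4
1 = 10·121 − 31·39
1 = −31·523 + 134·121
1 = 134·644 − 165·523
1 = −165·11471 + 2939·644
1 = 2939·57999 − 14860·11471
So 11471·(-14860) ≡ 1 (mod 57999), giving 11471⁻¹ ≡ 43139.
x ≡ 11471⁻¹·7502 ≡ 43139·7502 ≡ 52357 (mod 57999).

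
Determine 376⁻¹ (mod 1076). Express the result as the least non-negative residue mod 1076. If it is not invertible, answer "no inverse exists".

no inverse exists

Euclidean algorithm on 1076, 376:
1076 = 2·376 + 324
376 = 1·324 + 52
324 = 6·52 + 12
52 = 4·12 + 4
12 = 3·4 + 0
The gcd is 4, not 1, hence no inverse exists.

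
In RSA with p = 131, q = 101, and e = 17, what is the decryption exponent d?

5353

φ(n) = (p−1)(q−1) = 130·100 = 13000.
Need d with 17·d ≡ 1 (mod 13000). Apply the extended Euclidean algorithm:
13000 = 764×17 + 12
17 = 1×12 + 5
12 = 2×5 + 2
5 = 2×2 + 1
2 = 2×1 + 0
Back-substitute:
1 = 5 − 2·2
1 = −2·12 + 5·5
1 = 5·17 − 7·12
1 = −7·13000 + 5353·17
So 17·5353 ≡ 1 (mod 13000), hence d = 5353.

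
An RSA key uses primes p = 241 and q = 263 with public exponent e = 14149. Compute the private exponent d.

φ(n) = (p−1)(q−1) = 240·262 = 62880.
Need d with 14149·d ≡ 1 (mod 62880). Apply the extended Euclidean algorithm:
62880 = 4*14149 + 6284
14149 = 2*6284 + 1581
6284 = 3*1581 + 1541
1581 = 1*1541 + 40
1541 = 38*40 + 21
40 = 1*21 + 19
21 = 1*19 + 2
19 = 9*2 + 1
2 = 2*1 + 0
Back-substitute:
1 = 19 − 9·2
1 = −9·21 + 10·19
1 = 10·40 − 19·21
1 = −19·1541 + 732·40
1 = 732·1581 − 751·1541
1 = −751·6284 + 2985·1581
1 = 2985·14149 − 6721·6284
1 = −6721·62880 + 29869·14149
So 14149·29869 ≡ 1 (mod 62880), hence d = 29869.

29869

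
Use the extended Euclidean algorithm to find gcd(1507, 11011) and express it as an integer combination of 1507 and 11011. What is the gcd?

11

Euclidean algorithm:
11011 = 7*1507 + 462
1507 = 3*462 + 121
462 = 3*121 + 99
121 = 1*99 + 22
99 = 4*22 + 11
22 = 2*11 + 0
gcd(1507, 11011) = 11.
Express as a combination:
11 = 99 − 4·22
11 = −4·121 + 5·99
11 = 5·462 − 19·121
11 = −19·1507 + 62·462
11 = 62·11011 − 453·1507
So 11 = (62)·11011 + (-453)·1507.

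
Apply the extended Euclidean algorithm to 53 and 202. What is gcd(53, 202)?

Euclidean algorithm:
202 = 3×53 + 43
53 = 1×43 + 10
43 = 4×10 + 3
10 = 3×3 + 1
3 = 3×1 + 0
gcd(53, 202) = 1.
Express as a combination:
1 = 10 − 3·3
1 = −3·43 + 13·10
1 = 13·53 − 16·43
1 = −16·202 + 61·53
So 1 = (-16)·202 + (61)·53.

1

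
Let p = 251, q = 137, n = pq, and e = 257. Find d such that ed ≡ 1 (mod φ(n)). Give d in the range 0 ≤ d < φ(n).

9393

φ(n) = (p−1)(q−1) = 250·136 = 34000.
Need d with 257·d ≡ 1 (mod 34000). Apply the extended Euclidean algorithm:
34000 = 132*257 + 76
257 = 3*76 + 29
76 = 2*29 + 18
29 = 1*18 + 11
18 = 1*11 + 7
11 = 1*7 + 4
7 = 1*4 + 3
4 = 1*3 + 1
3 = 3*1 + 0
Back-substitute:
1 = 4 − 3
1 = −7 + 2·4
1 = 2·11 − 3·7
1 = −3·18 + 5·11
1 = 5·29 − 8·18
1 = −8·76 + 21·29
1 = 21·257 − 71·76
1 = −71·34000 + 9393·257
So 257·9393 ≡ 1 (mod 34000), hence d = 9393.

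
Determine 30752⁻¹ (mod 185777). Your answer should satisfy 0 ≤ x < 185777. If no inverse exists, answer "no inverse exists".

Apply the Euclidean algorithm to 185777 and 30752:
185777 = 6*30752 + 1265
30752 = 24*1265 + 392
1265 = 3*392 + 89
392 = 4*89 + 36
89 = 2*36 + 17
36 = 2*17 + 2
17 = 8*2 + 1
2 = 2*1 + 0
gcd = 1, so the inverse exists. Back-substitute:
1 = 17 − 8·2
1 = −8·36 + 17·17
1 = 17·89 − 42·36
1 = −42·392 + 185·89
1 = 185·1265 − 597·392
1 = −597·30752 + 14513·1265
1 = 14513·185777 − 87675·30752
Thus 30752·(-87675) ≡ 1 (mod 185777); reducing, -87675 mod 185777 = 98102.

98102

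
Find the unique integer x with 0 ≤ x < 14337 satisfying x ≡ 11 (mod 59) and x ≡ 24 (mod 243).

Write x = 11 + 59·k. Then 59·k ≡ 24 − 11 ≡ 13 (mod 243).
Need 59⁻¹ mod 243. Extended Euclid on (243, 59):
243 = 4×59 + 7
59 = 8×7 + 3
7 = 2×3 + 1
3 = 3×1 + 0
Back-substitute:
1 = 7 − 2·3
1 = −2·59 + 17·7
1 = 17·243 − 70·59
59⁻¹ ≡ 173 (mod 243), so k ≡ 173·13 ≡ 62 (mod 243).
x = 11 + 59·62 = 3669.

3669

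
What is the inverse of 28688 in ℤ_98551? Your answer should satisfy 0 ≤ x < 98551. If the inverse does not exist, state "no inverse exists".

30701

Extended Euclidean algorithm:
98551 = 3×28688 + 12487
28688 = 2×12487 + 3714
12487 = 3×3714 + 1345
3714 = 2×1345 + 1024
1345 = 1×1024 + 321
1024 = 3×321 + 61
321 = 5×61 + 16
61 = 3×16 + 13
16 = 1×13 + 3
13 = 4×3 + 1
3 = 3×1 + 0
Since gcd(28688, 98551) = 1, back-substitute to write 1 as a combination:
1 = 13 − 4·3
1 = −4·16 + 5·13
1 = 5·61 − 19·16
1 = −19·321 + 100·61
1 = 100·1024 − 319·321
1 = −319·1345 + 419·1024
1 = 419·3714 − 1157·1345
1 = −1157·12487 + 3890·3714
1 = 3890·28688 − 8937·12487
1 = −8937·98551 + 30701·28688
So 28688·30701 ≡ 1 (mod 98551).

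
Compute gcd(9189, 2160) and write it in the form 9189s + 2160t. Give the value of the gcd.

Euclidean algorithm:
9189 = 4×2160 + 549
2160 = 3×549 + 513
549 = 1×513 + 36
513 = 14×36 + 9
36 = 4×9 + 0
gcd(9189, 2160) = 9.
Express as a combination:
9 = 513 − 14·36
9 = −14·549 + 15·513
9 = 15·2160 − 59·549
9 = −59·9189 + 251·2160
So 9 = (-59)·9189 + (251)·2160.

9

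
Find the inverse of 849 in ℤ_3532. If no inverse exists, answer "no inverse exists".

857

Apply the Euclidean algorithm to 3532 and 849:
3532 = 4·849 + 136
849 = 6·136 + 33
136 = 4·33 + 4
33 = 8·4 + 1
4 = 4·1 + 0
gcd = 1, so the inverse exists. Back-substitute:
1 = 33 − 8·4
1 = −8·136 + 33·33
1 = 33·849 − 206·136
1 = −206·3532 + 857·849
So 849·857 ≡ 1 (mod 3532).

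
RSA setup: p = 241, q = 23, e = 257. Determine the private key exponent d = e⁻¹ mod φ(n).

φ(n) = (p−1)(q−1) = 240·22 = 5280.
Need d with 257·d ≡ 1 (mod 5280). Apply the extended Euclidean algorithm:
5280 = 20×257 + 140
257 = 1×140 + 117
140 = 1×117 + 23
117 = 5×23 + 2
23 = 11×2 + 1
2 = 2×1 + 0
Back-substitute:
1 = 23 − 11·2
1 = −11·117 + 56·23
1 = 56·140 − 67·117
1 = −67·257 + 123·140
1 = 123·5280 − 2527·257
So 257·(-2527) ≡ 1 (mod 5280), hence d ≡ -2527 ≡ 2753 (mod 5280).

2753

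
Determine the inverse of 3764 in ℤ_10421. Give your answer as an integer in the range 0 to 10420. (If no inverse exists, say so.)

Run Euclid on (10421, 3764):
10421 = 2×3764 + 2893
3764 = 1×2893 + 871
2893 = 3×871 + 280
871 = 3×280 + 31
280 = 9×31 + 1
31 = 31×1 + 0
The gcd is 1. Working backward:
1 = 280 − 9·31
1 = −9·871 + 28·280
1 = 28·2893 − 93·871
1 = −93·3764 + 121·2893
1 = 121·10421 − 335·3764
So 3764·(-335) ≡ 1 (mod 10421), and -335 ≡ 10086 (mod 10421).

10086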